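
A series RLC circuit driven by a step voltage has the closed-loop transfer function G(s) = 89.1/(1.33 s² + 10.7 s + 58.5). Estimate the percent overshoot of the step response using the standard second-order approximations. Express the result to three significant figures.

Dividing through by 1.33: denominator becomes s² + 8.045 s + 43.98.
So ω_n = √43.98 = 6.63 rad/s and ζ = 8.045/(2·6.63) = 0.607.
%OS = 100 e^{−πζ/√(1−ζ²)} with ζ = 0.607 gives 9.10%.

%OS ≈ 9.10%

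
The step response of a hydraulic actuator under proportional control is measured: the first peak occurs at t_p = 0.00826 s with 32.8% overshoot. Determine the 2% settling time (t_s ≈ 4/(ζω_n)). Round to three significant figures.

ζ from %OS: ζ = |ln 0.328|/√(π²+ln²0.328) = 0.334.
t_p = π/ω_d ⇒ ω_d = 380 rad/s; then ω_n = ω_d/√(1−ζ²) = 404 rad/s.
t_s ≈ 4/(ζω_n) = 4/(0.334·404) = 0.0296 s.

t_s ≈ 0.0296 s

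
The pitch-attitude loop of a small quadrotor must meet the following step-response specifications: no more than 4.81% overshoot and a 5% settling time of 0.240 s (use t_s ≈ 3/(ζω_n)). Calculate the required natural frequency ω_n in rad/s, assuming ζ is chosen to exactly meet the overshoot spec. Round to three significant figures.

From %OS = 100·exp(−πζ/√(1−ζ²)), invert to get ζ = −ln(OS)/√(π² + ln²(OS)) with OS = 0.0481.
−ln 0.0481 = 3.034, so ζ = 3.034/√(π² + 9.208) = 0.695.
Then ω_n = 3/(ζ t_s) = 3/(0.695 × 0.240) = 18.0 rad/s.

ω_n ≈ 18.0 rad/s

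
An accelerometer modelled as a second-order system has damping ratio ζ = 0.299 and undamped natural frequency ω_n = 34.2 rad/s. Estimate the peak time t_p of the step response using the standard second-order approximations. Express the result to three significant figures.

The damped frequency is ω_d = ω_n√(1−ζ²) = 34.2·√(1−0.0894) = 32.6 rad/s.
Peak time t_p = π/ω_d = π/32.6 = 0.0963 s.

t_p ≈ 0.0963 s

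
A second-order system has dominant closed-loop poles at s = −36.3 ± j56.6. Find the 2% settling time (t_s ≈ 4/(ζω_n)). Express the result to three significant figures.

t_s ≈ 0.110 s

For poles at −σ ± jω_d, ζω_n = σ = 36.3, so t_s ≈ 4/σ = 0.110 s.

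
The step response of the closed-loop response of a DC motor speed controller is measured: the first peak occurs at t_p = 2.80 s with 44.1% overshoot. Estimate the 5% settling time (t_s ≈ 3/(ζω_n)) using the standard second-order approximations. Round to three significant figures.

t_s ≈ 10.3 s

The overshoot fixes ζ = −ln(OS)/√(π²+ln²(OS)) = 0.252.
From t_p = π/ω_d, ω_d = π/2.80 = 1.12 rad/s, so ω_n = ω_d/√(1−ζ²) = 1.16 rad/s.
t_s ≈ 3/(ζω_n) = 3/(0.252·1.16) = 10.3 s.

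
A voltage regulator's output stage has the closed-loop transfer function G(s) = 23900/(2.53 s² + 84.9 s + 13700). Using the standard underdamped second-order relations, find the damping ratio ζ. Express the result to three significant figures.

ζ ≈ 0.228

Dividing through by 2.53: denominator becomes s² + 33.56 s + 5415.
So ω_n = √5415 = 73.6 rad/s and ζ = 33.56/(2·73.6) = 0.228.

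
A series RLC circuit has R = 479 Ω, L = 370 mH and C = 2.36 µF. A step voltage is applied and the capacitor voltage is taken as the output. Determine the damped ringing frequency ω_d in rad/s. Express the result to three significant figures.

ω_d ≈ 852 rad/s

For a series RLC circuit (capacitor voltage as output), ω_n = 1/√(LC) = 1/√(370 mH · 2.36 µF) = 1070 rad/s.
ζ = (R/2)·√(C/L) = (479/2)·√(2.36 µF/370 mH) = 0.605.
ω_d = 1070·√(1 − 0.605²) = 852 rad/s.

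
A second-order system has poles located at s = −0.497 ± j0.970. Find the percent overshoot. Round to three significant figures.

The poles are at −σ ± jω_d with σ = 0.497 and ω_d = 0.970, so ω_n = √(σ²+ω_d²) = 1.09 rad/s and ζ = σ/ω_n = 0.456.
%OS = 100·exp(−πζ/√(1−ζ²)) = 20.0%.

%OS ≈ 20.0%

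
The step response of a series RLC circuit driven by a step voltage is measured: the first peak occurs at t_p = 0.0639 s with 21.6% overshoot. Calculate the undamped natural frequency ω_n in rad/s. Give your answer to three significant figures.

ω_n ≈ 54.7 rad/s

The overshoot fixes ζ = −ln(OS)/√(π²+ln²(OS)) = 0.438.
t_p = π/ω_d ⇒ ω_d = 49.2 rad/s; then ω_n = ω_d/√(1−ζ²) = 54.7 rad/s.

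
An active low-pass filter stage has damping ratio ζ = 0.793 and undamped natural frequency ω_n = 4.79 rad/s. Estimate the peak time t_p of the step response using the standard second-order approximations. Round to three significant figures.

The damped frequency is ω_d = ω_n√(1−ζ²) = 4.79·√(1−0.629) = 2.92 rad/s.
Peak time t_p = π/ω_d = π/2.92 = 1.08 s.

t_p ≈ 1.08 s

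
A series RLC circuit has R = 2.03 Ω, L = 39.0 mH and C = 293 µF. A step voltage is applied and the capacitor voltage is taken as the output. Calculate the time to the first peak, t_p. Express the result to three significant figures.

t_p ≈ 0.0107 s

For a series RLC circuit (capacitor voltage as output), ω_n = 1/√(LC) = 1/√(39.0 mH · 293 µF) = 296 rad/s.
ζ = (R/2)·√(C/L) = (2.03/2)·√(293 µF/39.0 mH) = 0.0880.
The damped frequency ω_d = ω_n√(1−ζ²) = 295 rad/s. t_p = π/ω_d = 0.0107 s.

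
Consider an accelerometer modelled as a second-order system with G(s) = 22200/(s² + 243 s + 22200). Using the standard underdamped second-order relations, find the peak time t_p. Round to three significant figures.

t_p ≈ 0.0364 s

Matching coefficients with s² + 2ζω_n s + ω_n² gives ω_n² = 22200 ⇒ ω_n = 149 rad/s, and ζ = 243/(2ω_n) = 0.815.
ω_d = ω_n√(1−ζ²) = 86.2 rad/s. Then t_p = π/ω_d = 0.0364 s.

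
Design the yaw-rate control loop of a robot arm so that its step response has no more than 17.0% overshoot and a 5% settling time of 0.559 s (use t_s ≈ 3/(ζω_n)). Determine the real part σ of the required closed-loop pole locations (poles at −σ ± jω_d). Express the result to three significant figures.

The settling-time spec alone fixes σ = ζω_n = 3/t_s = 3/0.559 = 5.37.
(Overshoot then fixes ζ = 0.491 and hence ω_d = σ·√(1−ζ²)/ζ = 9.51 rad/s.)

σ ≈ 5.37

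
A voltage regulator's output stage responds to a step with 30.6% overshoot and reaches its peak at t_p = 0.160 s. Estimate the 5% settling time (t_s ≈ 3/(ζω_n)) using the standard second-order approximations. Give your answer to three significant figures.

t_s ≈ 0.405 s

ζ from %OS: ζ = |ln 0.306|/√(π²+ln²0.306) = 0.353.
From t_p = π/ω_d, ω_d = π/0.160 = 19.6 rad/s, so ω_n = ω_d/√(1−ζ²) = 21.0 rad/s.
t_s ≈ 3/(ζω_n) = 3/(0.353·21.0) = 0.405 s.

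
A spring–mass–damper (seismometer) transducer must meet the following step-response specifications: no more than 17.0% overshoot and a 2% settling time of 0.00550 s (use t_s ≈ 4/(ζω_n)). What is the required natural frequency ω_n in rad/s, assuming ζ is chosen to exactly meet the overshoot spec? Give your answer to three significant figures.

Inverting the overshoot relation: ζ = |ln 0.170|/√(π² + ln²0.170) = 0.491.
Then ω_n = 4/(ζ t_s) = 4/(0.491 × 0.00550) = 1480 rad/s.

ω_n ≈ 1480 rad/s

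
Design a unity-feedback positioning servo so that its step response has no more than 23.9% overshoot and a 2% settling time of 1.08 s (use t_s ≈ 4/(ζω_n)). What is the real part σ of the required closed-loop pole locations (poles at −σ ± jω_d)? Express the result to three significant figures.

The settling-time spec alone fixes σ = ζω_n = 4/t_s = 4/1.08 = 3.70.
(Overshoot then fixes ζ = 0.415 and hence ω_d = σ·√(1−ζ²)/ζ = 8.13 rad/s.)

σ ≈ 3.70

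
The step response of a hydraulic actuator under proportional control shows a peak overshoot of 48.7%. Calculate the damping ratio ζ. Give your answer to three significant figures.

ζ ≈ 0.223

ζ = −ln(OS)/√(π² + (ln OS)²). With OS = 0.487, ln OS = −0.7195 and ζ = 0.7195/3.223 = 0.223.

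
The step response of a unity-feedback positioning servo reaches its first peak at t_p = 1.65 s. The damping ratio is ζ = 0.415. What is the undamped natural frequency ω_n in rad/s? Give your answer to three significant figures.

ω_n ≈ 2.09 rad/s

Peak time t_p = π/ω_d, so ω_d = π/t_p = π/1.65 = 1.90 rad/s.
ω_n = ω_d/√(1−ζ²) = 1.90/√0.828 = 2.09 rad/s.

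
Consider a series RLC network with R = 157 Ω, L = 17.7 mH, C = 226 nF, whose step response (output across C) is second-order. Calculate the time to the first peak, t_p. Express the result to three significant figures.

t_p ≈ 0.000207 s

For a series RLC circuit (capacitor voltage as output), ω_n = 1/√(LC) = 1/√(17.7 mH · 226 nF) = 15800 rad/s.
ζ = (R/2)·√(C/L) = (157/2)·√(226 nF/17.7 mH) = 0.281.
The damped frequency ω_d = ω_n√(1−ζ²) = 15200 rad/s. t_p = π/ω_d = 0.000207 s.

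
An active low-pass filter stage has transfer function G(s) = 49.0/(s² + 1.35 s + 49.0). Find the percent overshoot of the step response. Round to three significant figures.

Matching coefficients with s² + 2ζω_n s + ω_n² gives ω_n² = 49.0 ⇒ ω_n = 7.00 rad/s, and ζ = 1.35/(2ω_n) = 0.0964.
Overshoot: exp(−π·0.0964/√(1−0.0964²)) = 0.738, i.e. 73.8%.

%OS ≈ 73.8%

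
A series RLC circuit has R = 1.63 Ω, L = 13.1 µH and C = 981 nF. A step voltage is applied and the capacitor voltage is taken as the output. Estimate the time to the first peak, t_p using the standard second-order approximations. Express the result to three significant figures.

t_p ≈ 0.0000116 s

For a series RLC circuit (capacitor voltage as output), ω_n = 1/√(LC) = 1/√(13.1 µH · 981 nF) = 279000 rad/s.
ζ = (R/2)·√(C/L) = (1.63/2)·√(981 nF/13.1 µH) = 0.223.
ω_d = 279000·√(1 − 0.223²) = 272000 rad/s. t_p = π/ω_d = 0.0000116 s.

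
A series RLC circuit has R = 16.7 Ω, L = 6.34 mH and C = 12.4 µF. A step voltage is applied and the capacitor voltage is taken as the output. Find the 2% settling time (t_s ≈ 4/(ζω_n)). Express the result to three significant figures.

t_s ≈ 0.00304 s

For a series RLC circuit (capacitor voltage as output), ω_n = 1/√(LC) = 1/√(6.34 mH · 12.4 µF) = 3570 rad/s.
ζ = (R/2)·√(C/L) = (16.7/2)·√(12.4 µF/6.34 mH) = 0.369.
t_s ≈ 4/(ζω_n) = 0.00304 s.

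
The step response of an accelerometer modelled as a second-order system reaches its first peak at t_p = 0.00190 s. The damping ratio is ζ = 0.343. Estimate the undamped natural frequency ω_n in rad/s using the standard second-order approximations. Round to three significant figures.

Peak time t_p = π/ω_d, so ω_d = π/t_p = π/0.00190 = 1650 rad/s.
ω_n = ω_d/√(1−ζ²) = 1650/√0.882 = 1760 rad/s.

ω_n ≈ 1760 rad/s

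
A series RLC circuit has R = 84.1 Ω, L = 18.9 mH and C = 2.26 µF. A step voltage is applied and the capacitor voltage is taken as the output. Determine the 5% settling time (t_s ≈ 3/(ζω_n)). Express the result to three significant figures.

For a series RLC circuit (capacitor voltage as output), ω_n = 1/√(LC) = 1/√(18.9 mH · 2.26 µF) = 4840 rad/s.
ζ = (R/2)·√(C/L) = (84.1/2)·√(2.26 µF/18.9 mH) = 0.460.
t_s ≈ 3/(ζω_n) = 0.00135 s.

t_s ≈ 0.00135 s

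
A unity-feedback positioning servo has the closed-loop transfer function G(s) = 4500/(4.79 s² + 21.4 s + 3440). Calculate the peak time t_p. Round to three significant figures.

Dividing through by 4.79: denominator becomes s² + 4.468 s + 718.2.
So ω_n = √718.2 = 26.8 rad/s and ζ = 4.468/(2·26.8) = 0.0834.
ω_d = ω_n√(1−ζ²) = 26.7 rad/s. t_p = π/ω_d = 0.118 s.

t_p ≈ 0.118 s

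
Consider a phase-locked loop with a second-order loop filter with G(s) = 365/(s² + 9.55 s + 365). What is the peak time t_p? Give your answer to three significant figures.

Comparing the denominator to s² + 2ζω_n s + ω_n²: ω_n = √365 = 19.1 rad/s, and 2ζω_n = 9.55 so ζ = 9.55/(2·19.1) = 0.250.
The damped frequency ω_d = ω_n√(1−ζ²) = 18.5 rad/s. Then t_p = π/ω_d = 0.170 s.

t_p ≈ 0.170 s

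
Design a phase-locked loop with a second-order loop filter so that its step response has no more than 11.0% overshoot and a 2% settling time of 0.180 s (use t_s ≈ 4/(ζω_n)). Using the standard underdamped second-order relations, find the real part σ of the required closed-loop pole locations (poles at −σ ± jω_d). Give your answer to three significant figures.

σ ≈ 22.2

The settling-time spec alone fixes σ = ζω_n = 4/t_s = 4/0.180 = 22.2.
(Overshoot then fixes ζ = 0.575 and hence ω_d = σ·√(1−ζ²)/ζ = 31.6 rad/s.)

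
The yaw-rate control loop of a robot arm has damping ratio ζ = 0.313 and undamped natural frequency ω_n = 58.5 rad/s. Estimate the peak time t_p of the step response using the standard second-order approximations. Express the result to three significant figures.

The damped frequency is ω_d = ω_n√(1−ζ²) = 58.5·√(1−0.0980) = 55.6 rad/s.
Peak time t_p = π/ω_d = π/55.6 = 0.0565 s.

t_p ≈ 0.0565 s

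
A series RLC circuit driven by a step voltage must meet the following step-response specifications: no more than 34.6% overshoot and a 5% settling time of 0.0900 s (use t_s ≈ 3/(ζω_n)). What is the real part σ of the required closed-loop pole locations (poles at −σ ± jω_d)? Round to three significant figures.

The settling-time spec alone fixes σ = ζω_n = 3/t_s = 3/0.0900 = 33.3.
(Overshoot then fixes ζ = 0.320 and hence ω_d = σ·√(1−ζ²)/ζ = 98.7 rad/s.)

σ ≈ 33.3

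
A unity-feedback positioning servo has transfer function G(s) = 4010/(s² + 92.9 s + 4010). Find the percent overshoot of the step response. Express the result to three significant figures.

%OS ≈ 3.37%

ω_n = √4010 = 63.3 rad/s; ζ = 92.9/(2·63.3) = 0.734.
%OS = 100 e^{−πζ/√(1−ζ²)} with ζ = 0.734 gives 3.37%.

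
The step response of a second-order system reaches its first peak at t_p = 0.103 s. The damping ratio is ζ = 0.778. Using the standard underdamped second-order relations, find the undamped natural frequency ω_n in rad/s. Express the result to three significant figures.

ω_n ≈ 48.5 rad/s

Peak time t_p = π/ω_d, so ω_d = π/t_p = π/0.103 = 30.5 rad/s.
ω_n = ω_d/√(1−ζ²) = 30.5/√0.395 = 48.5 rad/s.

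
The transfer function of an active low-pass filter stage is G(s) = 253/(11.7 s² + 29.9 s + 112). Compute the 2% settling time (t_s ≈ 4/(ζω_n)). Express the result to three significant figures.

t_s ≈ 3.13 s

Dividing through by 11.7: denominator becomes s² + 2.556 s + 9.573.
So ω_n = √9.573 = 3.09 rad/s and ζ = 2.556/(2·3.09) = 0.413.
t_s ≈ 4/(ζω_n) = 3.13 s.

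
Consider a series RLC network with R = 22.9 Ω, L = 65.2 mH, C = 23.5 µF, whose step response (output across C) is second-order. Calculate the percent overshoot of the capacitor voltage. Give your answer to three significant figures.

For a series RLC circuit (capacitor voltage as output), ω_n = 1/√(LC) = 1/√(65.2 mH · 23.5 µF) = 808 rad/s.
ζ = (R/2)·√(C/L) = (22.9/2)·√(23.5 µF/65.2 mH) = 0.217.
%OS = 100 e^{−πζ/√(1−ζ²)} with ζ = 0.217 gives 49.7%.

%OS ≈ 49.7%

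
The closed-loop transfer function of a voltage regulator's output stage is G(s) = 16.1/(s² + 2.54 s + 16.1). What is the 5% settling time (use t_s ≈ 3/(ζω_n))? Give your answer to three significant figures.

t_s ≈ 2.36 s

Matching coefficients with s² + 2ζω_n s + ω_n² gives ω_n² = 16.1 ⇒ ω_n = 4.01 rad/s, and ζ = 2.54/(2ω_n) = 0.317.
t_s ≈ 3/(ζω_n) = 3/(0.317·4.01) = 2.36 s.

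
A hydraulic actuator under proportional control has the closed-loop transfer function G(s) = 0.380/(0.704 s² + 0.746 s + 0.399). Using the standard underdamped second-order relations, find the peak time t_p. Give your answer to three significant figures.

t_p ≈ 5.87 s

Dividing through by 0.704: denominator becomes s² + 1.060 s + 0.5668.
So ω_n = √0.5668 = 0.753 rad/s and ζ = 1.060/(2·0.753) = 0.704.
The damped frequency ω_d = ω_n√(1−ζ²) = 0.535 rad/s. t_p = π/ω_d = 5.87 s.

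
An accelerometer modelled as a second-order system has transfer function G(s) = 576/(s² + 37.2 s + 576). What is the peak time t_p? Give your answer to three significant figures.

t_p ≈ 0.207 s

Comparing the denominator to s² + 2ζω_n s + ω_n²: ω_n = √576 = 24.0 rad/s, and 2ζω_n = 37.2 so ζ = 37.2/(2·24.0) = 0.775.
ω_d = 24.0·√(1 − 0.775²) = 15.2 rad/s. Then t_p = π/ω_d = 0.207 s.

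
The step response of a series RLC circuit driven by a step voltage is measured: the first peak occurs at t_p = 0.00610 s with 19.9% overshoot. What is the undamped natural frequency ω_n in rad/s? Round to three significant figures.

ω_n ≈ 579 rad/s

From the overshoot, ζ = −ln(OS)/√(π²+ln²(OS)) = 0.457.
From t_p = π/ω_d, ω_d = π/0.00610 = 515 rad/s, so ω_n = ω_d/√(1−ζ²) = 579 rad/s.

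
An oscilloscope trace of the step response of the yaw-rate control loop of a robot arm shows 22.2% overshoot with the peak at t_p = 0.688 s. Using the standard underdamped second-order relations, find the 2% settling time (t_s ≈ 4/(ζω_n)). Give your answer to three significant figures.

From the overshoot, ζ = −ln(OS)/√(π²+ln²(OS)) = 0.432.
t_p = π/ω_d ⇒ ω_d = 4.57 rad/s; then ω_n = ω_d/√(1−ζ²) = 5.06 rad/s.
t_s ≈ 4/(ζω_n) = 4/(0.432·5.06) = 1.83 s.

t_s ≈ 1.83 s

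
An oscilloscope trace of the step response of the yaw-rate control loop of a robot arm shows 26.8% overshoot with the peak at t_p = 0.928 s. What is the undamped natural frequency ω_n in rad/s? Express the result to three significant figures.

The overshoot fixes ζ = −ln(OS)/√(π²+ln²(OS)) = 0.387.
From t_p = π/ω_d, ω_d = π/0.928 = 3.39 rad/s, so ω_n = ω_d/√(1−ζ²) = 3.67 rad/s.

ω_n ≈ 3.67 rad/s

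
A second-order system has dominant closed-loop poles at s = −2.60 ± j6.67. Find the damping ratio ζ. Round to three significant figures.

ζ ≈ 0.363

The poles are at −σ ± jω_d with σ = 2.60 and ω_d = 6.67, so ω_n = √(σ²+ω_d²) = 7.16 rad/s and ζ = σ/ω_n = 0.363.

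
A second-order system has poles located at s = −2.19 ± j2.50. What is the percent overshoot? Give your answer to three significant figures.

%OS ≈ 6.38%

With σ = 2.19, ω_d = 2.50: ω_n = √(σ²+ω_d²) = 3.32 rad/s, ζ = σ/ω_n = 0.659.
%OS = 100·exp(−πζ/√(1−ζ²)) = 6.38%.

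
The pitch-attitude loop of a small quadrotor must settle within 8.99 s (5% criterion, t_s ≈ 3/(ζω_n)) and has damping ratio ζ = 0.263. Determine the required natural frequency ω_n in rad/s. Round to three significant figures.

Rearranging t_s ≈ 3/(ζω_n) gives ω_n = 3/(ζ·t_s) = 3/(0.263 × 8.99) = 1.27 rad/s.

ω_n ≈ 1.27 rad/s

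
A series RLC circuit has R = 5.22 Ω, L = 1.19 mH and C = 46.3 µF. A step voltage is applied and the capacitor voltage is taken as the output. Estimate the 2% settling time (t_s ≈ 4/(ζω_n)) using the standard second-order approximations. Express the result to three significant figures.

For a series RLC circuit (capacitor voltage as output), ω_n = 1/√(LC) = 1/√(1.19 mH · 46.3 µF) = 4260 rad/s.
ζ = (R/2)·√(C/L) = (5.22/2)·√(46.3 µF/1.19 mH) = 0.515.
t_s ≈ 4/(ζω_n) = 0.00182 s.

t_s ≈ 0.00182 s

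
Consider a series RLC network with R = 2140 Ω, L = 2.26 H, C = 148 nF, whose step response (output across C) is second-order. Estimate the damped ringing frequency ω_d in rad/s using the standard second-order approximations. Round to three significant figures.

For a series RLC circuit (capacitor voltage as output), ω_n = 1/√(LC) = 1/√(2.26 H · 148 nF) = 1730 rad/s.
ζ = (R/2)·√(C/L) = (2140/2)·√(148 nF/2.26 H) = 0.274.
ω_d = ω_n√(1−ζ²) = 1660 rad/s.

ω_d ≈ 1660 rad/s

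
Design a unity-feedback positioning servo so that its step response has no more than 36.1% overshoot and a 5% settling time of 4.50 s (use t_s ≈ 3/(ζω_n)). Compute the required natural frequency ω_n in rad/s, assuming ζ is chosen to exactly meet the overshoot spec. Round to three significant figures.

ω_n ≈ 2.16 rad/s

ζ = −ln(OS)/√(π² + (ln OS)²). With OS = 0.361, ln OS = −1.019 and ζ = 1.019/3.303 = 0.308.
From t_s ≈ 3/(ζω_n): ω_n = 3/(ζ·t_s) = 3/(0.308·4.50) = 2.16 rad/s.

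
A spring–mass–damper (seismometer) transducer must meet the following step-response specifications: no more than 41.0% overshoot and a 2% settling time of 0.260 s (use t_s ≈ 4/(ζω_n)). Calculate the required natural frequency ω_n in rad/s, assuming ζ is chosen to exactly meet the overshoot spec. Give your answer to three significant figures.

ω_n ≈ 56.3 rad/s

ζ = −ln(OS)/√(π² + (ln OS)²). With OS = 0.410, ln OS = −0.8916 and ζ = 0.8916/3.266 = 0.273.
Then ω_n = 4/(ζ t_s) = 4/(0.273 × 0.260) = 56.3 rad/s.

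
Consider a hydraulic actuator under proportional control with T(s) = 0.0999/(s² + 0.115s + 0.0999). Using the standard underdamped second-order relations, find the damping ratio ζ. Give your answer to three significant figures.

ζ ≈ 0.182

ω_n = √0.0999 = 0.316 rad/s; ζ = 0.115/(2·0.316) = 0.182.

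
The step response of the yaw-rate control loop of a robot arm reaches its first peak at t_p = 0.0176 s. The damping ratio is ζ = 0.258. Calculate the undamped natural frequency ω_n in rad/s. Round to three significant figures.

Peak time t_p = π/ω_d, so ω_d = π/t_p = π/0.0176 = 178 rad/s.
ω_n = ω_d/√(1−ζ²) = 178/√0.933 = 185 rad/s.

ω_n ≈ 185 rad/s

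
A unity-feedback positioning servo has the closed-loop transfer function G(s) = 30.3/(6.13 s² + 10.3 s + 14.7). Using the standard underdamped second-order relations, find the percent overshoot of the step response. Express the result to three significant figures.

%OS ≈ 13.1%

Dividing through by 6.13: denominator becomes s² + 1.680 s + 2.398.
So ω_n = √2.398 = 1.55 rad/s and ζ = 1.680/(2·1.55) = 0.543.
%OS = 100 e^{−πζ/√(1−ζ²)} with ζ = 0.543 gives 13.1%.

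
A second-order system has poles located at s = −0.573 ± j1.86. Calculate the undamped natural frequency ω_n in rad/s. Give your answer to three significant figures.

The poles are at −σ ± jω_d with σ = 0.573 and ω_d = 1.86, so ω_n = √(σ²+ω_d²) = 1.95 rad/s and ζ = σ/ω_n = 0.294.

ω_n ≈ 1.95 rad/s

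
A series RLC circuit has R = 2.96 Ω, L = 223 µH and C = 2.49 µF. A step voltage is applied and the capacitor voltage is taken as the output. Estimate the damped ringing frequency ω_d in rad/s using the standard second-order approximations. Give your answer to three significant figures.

ω_d ≈ 41900 rad/s

For a series RLC circuit (capacitor voltage as output), ω_n = 1/√(LC) = 1/√(223 µH · 2.49 µF) = 42400 rad/s.
ζ = (R/2)·√(C/L) = (2.96/2)·√(2.49 µF/223 µH) = 0.156.
The damped frequency ω_d = ω_n√(1−ζ²) = 41900 rad/s.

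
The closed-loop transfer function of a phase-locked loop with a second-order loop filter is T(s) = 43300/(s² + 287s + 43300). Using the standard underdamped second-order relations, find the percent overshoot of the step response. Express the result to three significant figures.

%OS ≈ 5.02%

Matching coefficients with s² + 2ζω_n s + ω_n² gives ω_n² = 43300 ⇒ ω_n = 208 rad/s, and ζ = 287/(2ω_n) = 0.690.
Overshoot: exp(−π·0.690/√(1−0.690²)) = 0.0502, i.e. 5.02%.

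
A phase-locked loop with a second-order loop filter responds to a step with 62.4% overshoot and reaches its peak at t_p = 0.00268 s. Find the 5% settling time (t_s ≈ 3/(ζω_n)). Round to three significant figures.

t_s ≈ 0.0170 s

The overshoot fixes ζ = −ln(OS)/√(π²+ln²(OS)) = 0.148.
From t_p = π/ω_d, ω_d = π/0.00268 = 1170 rad/s, so ω_n = ω_d/√(1−ζ²) = 1190 rad/s.
t_s ≈ 3/(ζω_n) = 3/(0.148·1190) = 0.0170 s.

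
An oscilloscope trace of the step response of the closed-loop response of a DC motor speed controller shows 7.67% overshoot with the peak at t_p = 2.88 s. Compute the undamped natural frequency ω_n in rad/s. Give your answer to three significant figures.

ω_n ≈ 1.41 rad/s

ζ from %OS: ζ = |ln 0.0767|/√(π²+ln²0.0767) = 0.633.
From t_p = π/ω_d, ω_d = π/2.88 = 1.09 rad/s, so ω_n = ω_d/√(1−ζ²) = 1.41 rad/s.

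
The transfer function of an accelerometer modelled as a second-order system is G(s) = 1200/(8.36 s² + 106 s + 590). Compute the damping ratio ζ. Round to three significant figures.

ζ ≈ 0.755

Dividing through by 8.36: denominator becomes s² + 12.68 s + 70.57.
So ω_n = √70.57 = 8.40 rad/s and ζ = 12.68/(2·8.40) = 0.755.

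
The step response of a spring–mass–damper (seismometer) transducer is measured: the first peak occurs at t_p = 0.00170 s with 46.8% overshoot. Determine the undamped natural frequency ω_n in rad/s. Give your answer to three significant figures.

From the overshoot, ζ = −ln(OS)/√(π²+ln²(OS)) = 0.235.
t_p = π/ω_d ⇒ ω_d = 1850 rad/s; then ω_n = ω_d/√(1−ζ²) = 1900 rad/s.

ω_n ≈ 1900 rad/s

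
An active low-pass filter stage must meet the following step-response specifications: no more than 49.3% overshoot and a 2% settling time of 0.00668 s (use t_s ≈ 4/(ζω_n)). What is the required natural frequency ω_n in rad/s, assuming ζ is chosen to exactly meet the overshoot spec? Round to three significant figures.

ω_n ≈ 2730 rad/s

ζ = −ln(OS)/√(π² + (ln OS)²). With OS = 0.493, ln OS = −0.7072 and ζ = 0.7072/3.220 = 0.220.
From t_s ≈ 4/(ζω_n): ω_n = 4/(ζ·t_s) = 4/(0.220·0.00668) = 2730 rad/s.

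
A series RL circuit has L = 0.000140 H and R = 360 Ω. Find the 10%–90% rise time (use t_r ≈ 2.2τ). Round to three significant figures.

t_r ≈ 0.000000856 s

τ = L/R = 0.000140/360 = 0.000000389 s.
t_r ≈ 2.2τ = 0.000000856 s.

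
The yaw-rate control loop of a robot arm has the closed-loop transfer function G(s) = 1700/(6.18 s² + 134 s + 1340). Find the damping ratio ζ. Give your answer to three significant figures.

Dividing through by 6.18: denominator becomes s² + 21.68 s + 216.8.
So ω_n = √216.8 = 14.7 rad/s and ζ = 21.68/(2·14.7) = 0.736.

ζ ≈ 0.736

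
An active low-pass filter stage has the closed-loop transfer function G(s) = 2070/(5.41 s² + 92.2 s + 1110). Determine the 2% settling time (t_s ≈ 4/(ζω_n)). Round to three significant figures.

Dividing through by 5.41: denominator becomes s² + 17.04 s + 205.2.
So ω_n = √205.2 = 14.3 rad/s and ζ = 17.04/(2·14.3) = 0.595.
t_s ≈ 4/(ζω_n) = 0.469 s.

t_s ≈ 0.469 s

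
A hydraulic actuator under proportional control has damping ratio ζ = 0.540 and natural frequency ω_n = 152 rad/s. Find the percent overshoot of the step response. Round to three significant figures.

For an underdamped second-order system, %OS = 100·exp(−πζ/√(1−ζ²)).
πζ/√(1−ζ²) = π·0.540/√(1−0.292) = 2.016, so %OS = 100·e^(−2.016) = 13.3%.

%OS ≈ 13.3%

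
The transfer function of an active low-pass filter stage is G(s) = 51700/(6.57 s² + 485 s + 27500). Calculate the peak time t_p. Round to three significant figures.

t_p ≈ 0.0591 s

Dividing through by 6.57: denominator becomes s² + 73.82 s + 4186.
So ω_n = √4186 = 64.7 rad/s and ζ = 73.82/(2·64.7) = 0.571.
ω_d = ω_n√(1−ζ²) = 53.1 rad/s. t_p = π/ω_d = 0.0591 s.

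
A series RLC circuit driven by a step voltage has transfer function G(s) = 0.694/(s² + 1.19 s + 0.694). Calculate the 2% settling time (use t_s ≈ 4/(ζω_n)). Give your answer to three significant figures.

t_s ≈ 6.72 s

ω_n = √0.694 = 0.833 rad/s; ζ = 1.19/(2·0.833) = 0.714.
t_s ≈ 4/(ζω_n) = 4/(0.714·0.833) = 6.72 s.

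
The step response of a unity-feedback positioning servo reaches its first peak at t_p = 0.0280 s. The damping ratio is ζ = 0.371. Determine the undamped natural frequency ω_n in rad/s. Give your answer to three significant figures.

Peak time t_p = π/ω_d, so ω_d = π/t_p = π/0.0280 = 112 rad/s.
ω_n = ω_d/√(1−ζ²) = 112/√0.862 = 121 rad/s.

ω_n ≈ 121 rad/s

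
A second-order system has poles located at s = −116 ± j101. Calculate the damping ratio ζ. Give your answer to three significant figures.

With σ = 116, ω_d = 101: ω_n = √(σ²+ω_d²) = 154 rad/s, ζ = σ/ω_n = 0.754.

ζ ≈ 0.754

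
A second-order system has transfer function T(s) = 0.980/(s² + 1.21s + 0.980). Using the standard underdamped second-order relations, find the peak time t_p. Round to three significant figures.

Matching coefficients with s² + 2ζω_n s + ω_n² gives ω_n² = 0.980 ⇒ ω_n = 0.990 rad/s, and ζ = 1.21/(2ω_n) = 0.611.
ω_d = 0.990·√(1 − 0.611²) = 0.784 rad/s. Then t_p = π/ω_d = 4.01 s.

t_p ≈ 4.01 s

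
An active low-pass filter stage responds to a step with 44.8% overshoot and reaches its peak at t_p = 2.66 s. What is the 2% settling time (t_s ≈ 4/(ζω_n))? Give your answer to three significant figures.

t_s ≈ 13.3 s

ζ from %OS: ζ = |ln 0.448|/√(π²+ln²0.448) = 0.248.
t_p = π/ω_d ⇒ ω_d = 1.18 rad/s; then ω_n = ω_d/√(1−ζ²) = 1.22 rad/s.
t_s ≈ 4/(ζω_n) = 4/(0.248·1.22) = 13.3 s.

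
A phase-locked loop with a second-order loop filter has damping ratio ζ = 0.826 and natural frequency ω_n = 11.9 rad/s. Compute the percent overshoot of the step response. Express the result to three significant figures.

%OS ≈ 1.00%

For an underdamped second-order system, %OS = 100·exp(−πζ/√(1−ζ²)).
πζ/√(1−ζ²) = π·0.826/√(1−0.682) = 4.604, so %OS = 100·e^(−4.604) = 1.00%.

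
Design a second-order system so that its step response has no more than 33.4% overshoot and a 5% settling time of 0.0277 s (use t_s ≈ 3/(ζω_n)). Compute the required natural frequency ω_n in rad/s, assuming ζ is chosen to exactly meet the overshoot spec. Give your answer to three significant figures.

ω_n ≈ 329 rad/s

Inverting the overshoot relation: ζ = |ln 0.334|/√(π² + ln²0.334) = 0.330.
Then ω_n = 3/(ζ t_s) = 3/(0.330 × 0.0277) = 329 rad/s.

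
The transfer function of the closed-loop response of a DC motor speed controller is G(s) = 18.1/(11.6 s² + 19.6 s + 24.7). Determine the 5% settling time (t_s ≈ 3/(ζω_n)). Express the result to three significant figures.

t_s ≈ 3.55 s

Dividing through by 11.6: denominator becomes s² + 1.690 s + 2.129.
So ω_n = √2.129 = 1.46 rad/s and ζ = 1.690/(2·1.46) = 0.579.
t_s ≈ 3/(ζω_n) = 3.55 s.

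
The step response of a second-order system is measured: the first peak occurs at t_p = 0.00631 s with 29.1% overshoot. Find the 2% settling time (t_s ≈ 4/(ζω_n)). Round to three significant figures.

t_s ≈ 0.0204 s

The overshoot fixes ζ = −ln(OS)/√(π²+ln²(OS)) = 0.366.
From t_p = π/ω_d, ω_d = π/0.00631 = 498 rad/s, so ω_n = ω_d/√(1−ζ²) = 535 rad/s.
t_s ≈ 4/(ζω_n) = 4/(0.366·535) = 0.0204 s.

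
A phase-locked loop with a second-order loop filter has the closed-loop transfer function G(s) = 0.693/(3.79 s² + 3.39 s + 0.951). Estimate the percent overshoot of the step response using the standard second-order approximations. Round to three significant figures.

Dividing through by 3.79: denominator becomes s² + 0.8945 s + 0.2509.
So ω_n = √0.2509 = 0.501 rad/s and ζ = 0.8945/(2·0.501) = 0.893.
%OS = 100·exp(−πζ/√(1−ζ²)) = 0.198%.

%OS ≈ 0.198%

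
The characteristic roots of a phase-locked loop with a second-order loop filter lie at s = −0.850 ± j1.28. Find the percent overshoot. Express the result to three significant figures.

%OS ≈ 12.4%

|pole| = ω_n = √(0.850² + 1.28²) = 1.54 rad/s; ζ = cos θ = σ/ω_n = 0.553.
%OS = 100 e^{−πζ/√(1−ζ²)} with ζ = 0.553 gives 12.4%.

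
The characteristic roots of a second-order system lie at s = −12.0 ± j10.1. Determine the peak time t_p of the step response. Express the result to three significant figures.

t_p ≈ 0.311 s

t_p = π/ω_d with ω_d = 10.1 (the imaginary part), so t_p = 0.311 s.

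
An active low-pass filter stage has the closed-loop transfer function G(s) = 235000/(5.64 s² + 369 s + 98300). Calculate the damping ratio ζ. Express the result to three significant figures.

Dividing through by 5.64: denominator becomes s² + 65.43 s + 17430.
So ω_n = √17430 = 132 rad/s and ζ = 65.43/(2·132) = 0.248.

ζ ≈ 0.248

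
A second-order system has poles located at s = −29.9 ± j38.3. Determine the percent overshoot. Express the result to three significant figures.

With σ = 29.9, ω_d = 38.3: ω_n = √(σ²+ω_d²) = 48.6 rad/s, ζ = σ/ω_n = 0.615.
Overshoot: exp(−π·0.615/√(1−0.615²)) = 0.0861, i.e. 8.61%.

%OS ≈ 8.61%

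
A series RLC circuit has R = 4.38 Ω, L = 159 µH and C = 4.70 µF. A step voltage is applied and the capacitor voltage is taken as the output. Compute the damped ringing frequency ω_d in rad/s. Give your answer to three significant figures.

ω_d ≈ 33900 rad/s

For a series RLC circuit (capacitor voltage as output), ω_n = 1/√(LC) = 1/√(159 µH · 4.70 µF) = 36600 rad/s.
ζ = (R/2)·√(C/L) = (4.38/2)·√(4.70 µF/159 µH) = 0.377.
ω_d = 36600·√(1 − 0.377²) = 33900 rad/s.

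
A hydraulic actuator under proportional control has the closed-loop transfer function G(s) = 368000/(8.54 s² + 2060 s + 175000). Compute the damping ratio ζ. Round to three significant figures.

Dividing through by 8.54: denominator becomes s² + 241.2 s + 20490.
So ω_n = √20490 = 143 rad/s and ζ = 241.2/(2·143) = 0.843.

ζ ≈ 0.843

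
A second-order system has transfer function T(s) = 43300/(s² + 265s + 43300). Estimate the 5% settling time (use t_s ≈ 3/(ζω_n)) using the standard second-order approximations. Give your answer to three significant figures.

t_s ≈ 0.0226 s

Matching coefficients with s² + 2ζω_n s + ω_n² gives ω_n² = 43300 ⇒ ω_n = 208 rad/s, and ζ = 265/(2ω_n) = 0.637.
t_s ≈ 3/(ζω_n) = 3/(0.637·208) = 0.0226 s.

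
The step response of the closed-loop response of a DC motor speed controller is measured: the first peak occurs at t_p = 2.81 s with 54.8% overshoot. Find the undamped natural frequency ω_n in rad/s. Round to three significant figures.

ω_n ≈ 1.14 rad/s

From the overshoot, ζ = −ln(OS)/√(π²+ln²(OS)) = 0.188.
t_p = π/ω_d ⇒ ω_d = 1.12 rad/s; then ω_n = ω_d/√(1−ζ²) = 1.14 rad/s.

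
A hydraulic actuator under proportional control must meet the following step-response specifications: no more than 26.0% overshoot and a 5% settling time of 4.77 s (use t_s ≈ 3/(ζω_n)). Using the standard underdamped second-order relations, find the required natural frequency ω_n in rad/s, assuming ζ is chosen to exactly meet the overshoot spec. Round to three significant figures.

ω_n ≈ 1.60 rad/s

ζ = −ln(OS)/√(π² + (ln OS)²). With OS = 0.260, ln OS = −1.347 and ζ = 1.347/3.418 = 0.394.
Then ω_n = 3/(ζ t_s) = 3/(0.394 × 4.77) = 1.60 rad/s.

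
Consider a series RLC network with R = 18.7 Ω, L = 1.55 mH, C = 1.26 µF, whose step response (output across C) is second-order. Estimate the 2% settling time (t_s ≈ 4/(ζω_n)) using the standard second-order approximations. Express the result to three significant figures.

t_s ≈ 0.000663 s

For a series RLC circuit (capacitor voltage as output), ω_n = 1/√(LC) = 1/√(1.55 mH · 1.26 µF) = 22600 rad/s.
ζ = (R/2)·√(C/L) = (18.7/2)·√(1.26 µF/1.55 mH) = 0.267.
t_s ≈ 4/(ζω_n) = 0.000663 s.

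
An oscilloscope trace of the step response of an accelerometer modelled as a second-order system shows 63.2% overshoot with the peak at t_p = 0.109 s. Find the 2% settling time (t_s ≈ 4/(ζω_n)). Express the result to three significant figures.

From the overshoot, ζ = −ln(OS)/√(π²+ln²(OS)) = 0.145.
t_p = π/ω_d ⇒ ω_d = 28.8 rad/s; then ω_n = ω_d/√(1−ζ²) = 29.1 rad/s.
t_s ≈ 4/(ζω_n) = 4/(0.145·29.1) = 0.950 s.

t_s ≈ 0.950 s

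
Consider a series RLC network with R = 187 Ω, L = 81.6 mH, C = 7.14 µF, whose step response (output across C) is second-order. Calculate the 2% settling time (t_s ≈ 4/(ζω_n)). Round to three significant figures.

t_s ≈ 0.00349 s

For a series RLC circuit (capacitor voltage as output), ω_n = 1/√(LC) = 1/√(81.6 mH · 7.14 µF) = 1310 rad/s.
ζ = (R/2)·√(C/L) = (187/2)·√(7.14 µF/81.6 mH) = 0.875.
t_s ≈ 4/(ζω_n) = 0.00349 s.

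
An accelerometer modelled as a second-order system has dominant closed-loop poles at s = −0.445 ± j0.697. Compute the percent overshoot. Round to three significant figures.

%OS ≈ 13.5%

With σ = 0.445, ω_d = 0.697: ω_n = √(σ²+ω_d²) = 0.827 rad/s, ζ = σ/ω_n = 0.538.
%OS = 100·exp(−πζ/√(1−ζ²)) = 13.5%.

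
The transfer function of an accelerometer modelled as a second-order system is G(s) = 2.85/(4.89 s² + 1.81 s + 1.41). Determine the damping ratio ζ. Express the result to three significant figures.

Dividing through by 4.89: denominator becomes s² + 0.3701 s + 0.2883.
So ω_n = √0.2883 = 0.537 rad/s and ζ = 0.3701/(2·0.537) = 0.345.

ζ ≈ 0.345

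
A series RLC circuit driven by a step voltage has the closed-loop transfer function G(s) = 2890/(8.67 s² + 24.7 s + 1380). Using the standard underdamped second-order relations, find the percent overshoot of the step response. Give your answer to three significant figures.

Dividing through by 8.67: denominator becomes s² + 2.849 s + 159.2.
So ω_n = √159.2 = 12.6 rad/s and ζ = 2.849/(2·12.6) = 0.113.
%OS = 100 e^{−πζ/√(1−ζ²)} with ζ = 0.113 gives 70.0%.

%OS ≈ 70.0%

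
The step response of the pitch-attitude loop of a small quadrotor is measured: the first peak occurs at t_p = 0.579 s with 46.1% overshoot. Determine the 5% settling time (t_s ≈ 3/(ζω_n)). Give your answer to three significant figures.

t_s ≈ 2.24 s

From the overshoot, ζ = −ln(OS)/√(π²+ln²(OS)) = 0.239.
t_p = π/ω_d ⇒ ω_d = 5.43 rad/s; then ω_n = ω_d/√(1−ζ²) = 5.59 rad/s.
t_s ≈ 3/(ζω_n) = 3/(0.239·5.59) = 2.24 s.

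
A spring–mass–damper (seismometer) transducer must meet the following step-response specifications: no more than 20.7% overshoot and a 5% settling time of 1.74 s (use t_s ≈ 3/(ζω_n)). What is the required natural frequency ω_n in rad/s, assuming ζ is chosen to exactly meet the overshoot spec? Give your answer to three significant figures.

Inverting the overshoot relation: ζ = |ln 0.207|/√(π² + ln²0.207) = 0.448.
From t_s ≈ 3/(ζω_n): ω_n = 3/(ζ·t_s) = 3/(0.448·1.74) = 3.85 rad/s.

ω_n ≈ 3.85 rad/s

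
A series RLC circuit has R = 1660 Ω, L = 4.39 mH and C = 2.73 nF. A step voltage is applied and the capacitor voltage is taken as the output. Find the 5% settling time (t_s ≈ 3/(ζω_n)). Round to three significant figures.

For a series RLC circuit (capacitor voltage as output), ω_n = 1/√(LC) = 1/√(4.39 mH · 2.73 nF) = 289000 rad/s.
ζ = (R/2)·√(C/L) = (1660/2)·√(2.73 nF/4.39 mH) = 0.655.
t_s ≈ 3/(ζω_n) = 0.0000159 s.

t_s ≈ 0.0000159 s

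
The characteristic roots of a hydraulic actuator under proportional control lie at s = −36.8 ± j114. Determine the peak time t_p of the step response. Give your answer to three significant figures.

t_p ≈ 0.0276 s

t_p = π/ω_d with ω_d = 114 (the imaginary part), so t_p = 0.0276 s.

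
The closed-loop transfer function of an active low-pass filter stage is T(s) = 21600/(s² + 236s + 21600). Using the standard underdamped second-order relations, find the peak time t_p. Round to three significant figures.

t_p ≈ 0.0359 s

Comparing the denominator to s² + 2ζω_n s + ω_n²: ω_n = √21600 = 147 rad/s, and 2ζω_n = 236 so ζ = 236/(2·147) = 0.803.
The damped frequency ω_d = ω_n√(1−ζ²) = 87.6 rad/s. Then t_p = π/ω_d = 0.0359 s.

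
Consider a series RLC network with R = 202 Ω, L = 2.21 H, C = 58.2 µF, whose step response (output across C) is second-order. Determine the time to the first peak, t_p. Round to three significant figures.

t_p ≈ 0.0417 s

For a series RLC circuit (capacitor voltage as output), ω_n = 1/√(LC) = 1/√(2.21 H · 58.2 µF) = 88.2 rad/s.
ζ = (R/2)·√(C/L) = (202/2)·√(58.2 µF/2.21 H) = 0.518.
ω_d = 88.2·√(1 − 0.518²) = 75.4 rad/s. t_p = π/ω_d = 0.0417 s.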